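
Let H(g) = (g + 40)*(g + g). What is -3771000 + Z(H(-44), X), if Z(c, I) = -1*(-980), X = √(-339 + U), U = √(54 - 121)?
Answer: -3770020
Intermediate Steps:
U = I*√67 (U = √(-67) = I*√67 ≈ 8.1853*I)
H(g) = 2*g*(40 + g) (H(g) = (40 + g)*(2*g) = 2*g*(40 + g))
X = √(-339 + I*√67) ≈ 0.2223 + 18.413*I
Z(c, I) = 980
-3771000 + Z(H(-44), X) = -3771000 + 980 = -3770020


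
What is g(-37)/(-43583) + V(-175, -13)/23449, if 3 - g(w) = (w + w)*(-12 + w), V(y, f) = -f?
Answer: 85522306/1021977767 ≈ 0.083683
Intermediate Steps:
g(w) = 3 - 2*w*(-12 + w) (g(w) = 3 - (w + w)*(-12 + w) = 3 - 2*w*(-12 + w))
g(-37)/(-43583) + V(-175, -13)/23449 = (3 - 2*(-37)² + 24*(-37))/(-43583) - 1*(-13)/23449 = (3 - 2*1369 - 888)*(-1/43583) + 13*(1/23449) = (3 - 2738 - 888)*(-1/43583) + 13/23449 = -3623*(-1/43583) + 13/23449 = 3623/43583 + 13/23449 = 85522306/1021977767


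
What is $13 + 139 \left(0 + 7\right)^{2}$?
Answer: $6824$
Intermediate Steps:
$13 + 139 \left(0 + 7\right)^{2} = 13 + 139 \cdot 7^{2} = 13 + 139 \cdot 49 = 13 + 6811 = 6824$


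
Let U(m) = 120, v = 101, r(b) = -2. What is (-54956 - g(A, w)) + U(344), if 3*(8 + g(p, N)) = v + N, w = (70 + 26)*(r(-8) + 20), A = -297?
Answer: -166313/3 ≈ -55438.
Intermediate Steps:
w = 1728 (w = (70 + 26)*(-2 + 20) = 96*18 = 1728)
g(p, N) = 77/3 + N/3 (g(p, N) = -8 + (101 + N)/3 = -8 + (101/3 + N/3) = 77/3 + N/3)
(-54956 - g(A, w)) + U(344) = (-54956 - (77/3 + (1/3)*1728)) + 120 = (-54956 - (77/3 + 576)) + 120 = (-54956 - 1*1805/3) + 120 = (-54956 - 1805/3) + 120 = -166673/3 + 120 = -166313/3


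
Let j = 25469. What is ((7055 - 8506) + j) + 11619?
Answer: 35637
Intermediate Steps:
((7055 - 8506) + j) + 11619 = ((7055 - 8506) + 25469) + 11619 = (-1451 + 25469) + 11619 = 24018 + 11619 = 35637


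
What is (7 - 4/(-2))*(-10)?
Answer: -90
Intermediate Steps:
(7 - 4/(-2))*(-10) = (7 - 4*(-½))*(-10) = (7 + 2)*(-10) = 9*(-10) = -90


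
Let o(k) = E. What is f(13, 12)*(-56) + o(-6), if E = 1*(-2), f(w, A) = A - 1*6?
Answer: -338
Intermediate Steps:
f(w, A) = -6 + A (f(w, A) = A - 6 = -6 + A)
E = -2
o(k) = -2
f(13, 12)*(-56) + o(-6) = (-6 + 12)*(-56) - 2 = 6*(-56) - 2 = -336 - 2 = -338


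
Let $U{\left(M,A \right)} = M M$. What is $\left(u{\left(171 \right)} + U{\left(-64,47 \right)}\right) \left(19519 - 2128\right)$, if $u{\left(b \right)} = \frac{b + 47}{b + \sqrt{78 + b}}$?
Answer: $\frac{344308496235}{4832} - \frac{631873 \sqrt{249}}{4832} \approx 7.1254 \cdot 10^{7}$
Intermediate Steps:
$U{\left(M,A \right)} = M^{2}$
$u{\left(b \right)} = \frac{47 + b}{b + \sqrt{78 + b}}$
$\left(u{\left(171 \right)} + U{\left(-64,47 \right)}\right) \left(19519 - 2128\right) = \left(\frac{47 + 171}{171 + \sqrt{78 + 171}} + \left(-64\right)^{2}\right) \left(19519 - 2128\right) = \left(\frac{1}{171 + \sqrt{249}} \cdot 218 + 4096\right) 17391 = \left(\frac{218}{171 + \sqrt{249}} + 4096\right) 17391 = \left(4096 + \frac{218}{171 + \sqrt{249}}\right) 17391 = 71233536 + \frac{3791238}{171 + \sqrt{249}}$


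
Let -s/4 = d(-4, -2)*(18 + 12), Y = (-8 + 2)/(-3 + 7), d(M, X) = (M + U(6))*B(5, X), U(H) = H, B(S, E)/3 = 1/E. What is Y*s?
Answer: -540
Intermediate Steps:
B(S, E) = 3/E
d(M, X) = 3*(6 + M)/X (d(M, X) = (M + 6)*(3/X) = (6 + M)*(3/X) = 3*(6 + M)/X)
Y = -3/2 (Y = -6/4 = -6*¼ = -3/2 ≈ -1.5000)
s = 360 (s = -4*3*(6 - 4)/(-2)*(18 + 12) = -4*3*(-½)*2*30 = -(-12)*30 = -4*(-90) = 360)
Y*s = -3/2*360 = -540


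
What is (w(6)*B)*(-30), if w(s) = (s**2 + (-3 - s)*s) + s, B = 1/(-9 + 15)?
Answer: 60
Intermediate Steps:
B = 1/6 ≈ 0.16667
w(s) = s + s**2 + s*(-3 - s) (w(s) = (s**2 + s*(-3 - s)) + s = s + s**2 + s*(-3 - s))
(w(6)*B)*(-30) = (-2*6*(1/6))*(-30) = -12*1/6*(-30) = -2*(-30) = 60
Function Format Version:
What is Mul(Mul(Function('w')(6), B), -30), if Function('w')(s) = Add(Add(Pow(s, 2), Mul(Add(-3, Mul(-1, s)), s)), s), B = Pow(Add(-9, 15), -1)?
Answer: 60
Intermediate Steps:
B = Rational(1, 6) (B = Pow(6, -1) = Rational(1, 6) ≈ 0.16667)
Function('w')(s) = Add(s, Pow(s, 2), Mul(s, Add(-3, Mul(-1, s)))) (Function('w')(s) = Add(Add(Pow(s, 2), Mul(s, Add(-3, Mul(-1, s)))), s) = Add(s, Pow(s, 2), Mul(s, Add(-3, Mul(-1, s)))))
Mul(Mul(Function('w')(6), B), -30) = Mul(Mul(Mul(-2, 6), Rational(1, 6)), -30) = Mul(Mul(-12, Rational(1, 6)), -30) = Mul(-2, -30) = 60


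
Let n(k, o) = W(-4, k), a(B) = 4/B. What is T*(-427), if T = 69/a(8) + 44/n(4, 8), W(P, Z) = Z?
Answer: -63623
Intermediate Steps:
n(k, o) = k
T = 149 (T = 69/((4/8)) + 44/4 = 69/((4*(⅛))) + 44*(¼) = 69/(½) + 11 = 69*2 + 11 = 138 + 11 = 149)
T*(-427) = 149*(-427) = -63623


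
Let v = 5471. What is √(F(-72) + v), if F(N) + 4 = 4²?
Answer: √5483 ≈ 74.047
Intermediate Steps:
F(N) = 12 (F(N) = -4 + 4² = -4 + 16 = 12)
√(F(-72) + v) = √(12 + 5471) = √5483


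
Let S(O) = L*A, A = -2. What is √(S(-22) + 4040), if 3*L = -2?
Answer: 2*√9093/3 ≈ 63.571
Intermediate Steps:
L = -⅔ (L = (⅓)*(-2) = -⅔ ≈ -0.66667)
S(O) = 4/3 (S(O) = -⅔*(-2) = 4/3)
√(S(-22) + 4040) = √(4/3 + 4040) = √(12124/3) = 2*√9093/3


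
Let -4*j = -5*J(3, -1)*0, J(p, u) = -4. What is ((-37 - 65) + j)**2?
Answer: 10404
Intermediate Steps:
j = 0 (j = -(-5*(-4))*0/4 = -5*0 = -1/4*0 = 0)
((-37 - 65) + j)**2 = ((-37 - 65) + 0)**2 = (-102 + 0)**2 = (-102)**2 = 10404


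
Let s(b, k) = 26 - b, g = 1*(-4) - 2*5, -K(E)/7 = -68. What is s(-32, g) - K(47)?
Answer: -418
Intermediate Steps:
K(E) = 476 (K(E) = -7*(-68) = 476)
g = -14 (g = -4 - 10 = -14)
s(-32, g) - K(47) = (26 - 1*(-32)) - 1*476 = (26 + 32) - 476 = 58 - 476 = -418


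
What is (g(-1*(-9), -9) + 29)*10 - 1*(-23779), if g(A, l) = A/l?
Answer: 24059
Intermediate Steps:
(g(-1*(-9), -9) + 29)*10 - 1*(-23779) = (-1*(-9)/(-9) + 29)*10 - 1*(-23779) = (9*(-⅑) + 29)*10 + 23779 = (-1 + 29)*10 + 23779 = 28*10 + 23779 = 280 + 23779 = 24059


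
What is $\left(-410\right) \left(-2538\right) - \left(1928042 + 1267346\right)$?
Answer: $-2154808$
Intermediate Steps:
$\left(-410\right) \left(-2538\right) - \left(1928042 + 1267346\right) = 1040580 - 3195388 = -2154808$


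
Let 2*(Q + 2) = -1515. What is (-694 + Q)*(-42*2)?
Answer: 122094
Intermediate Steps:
Q = -1519/2 (Q = -2 + (½)*(-1515) = -2 - 1515/2 = -1519/2 ≈ -759.50)
(-694 + Q)*(-42*2) = (-694 - 1519/2)*(-42*2) = -2907/2*(-84) = 122094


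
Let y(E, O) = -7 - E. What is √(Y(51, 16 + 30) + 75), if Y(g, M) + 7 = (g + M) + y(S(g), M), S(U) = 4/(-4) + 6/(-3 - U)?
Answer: 2*√358/3 ≈ 12.614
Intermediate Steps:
S(U) = -1 + 6/(-3 - U) (S(U) = 4*(-¼) + 6/(-3 - U) = -1 + 6/(-3 - U))
Y(g, M) = -14 + M + g - (-9 - g)/(3 + g) (Y(g, M) = -7 + ((g + M) + (-7 - (-9 - g)/(3 + g))) = -7 + ((M + g) + (-7 - (-9 - g)/(3 + g))) = -7 + (-7 + M + g - (-9 - g)/(3 + g)) = -14 + M + g - (-9 - g)/(3 + g))
√(Y(51, 16 + 30) + 75) = √((9 + 51 + (3 + 51)*(-14 + (16 + 30) + 51))/(3 + 51) + 75) = √((9 + 51 + 54*(-14 + 46 + 51))/54 + 75) = √((9 + 51 + 54*83)/54 + 75) = √((9 + 51 + 4482)/54 + 75) = √((1/54)*4542 + 75) = √(757/9 + 75) = √(1432/9) = 2*√358/3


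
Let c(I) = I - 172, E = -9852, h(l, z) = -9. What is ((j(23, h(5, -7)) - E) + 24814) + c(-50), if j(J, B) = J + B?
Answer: 34458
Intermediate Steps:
j(J, B) = B + J
c(I) = -172 + I
((j(23, h(5, -7)) - E) + 24814) + c(-50) = (((-9 + 23) - 1*(-9852)) + 24814) + (-172 - 50) = ((14 + 9852) + 24814) - 222 = (9866 + 24814) - 222 = 34680 - 222 = 34458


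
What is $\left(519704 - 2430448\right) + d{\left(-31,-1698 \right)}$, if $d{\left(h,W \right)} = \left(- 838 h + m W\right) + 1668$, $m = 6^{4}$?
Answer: $-4083706$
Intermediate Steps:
$m = 1296$
$d{\left(h,W \right)} = 1668 - 838 h + 1296 W$ ($d{\left(h,W \right)} = \left(- 838 h + 1296 W\right) + 1668 = 1668 - 838 h + 1296 W$)
$\left(519704 - 2430448\right) + d{\left(-31,-1698 \right)} = \left(519704 - 2430448\right) + \left(1668 - -25978 + 1296 \left(-1698\right)\right) = -1910744 + \left(1668 + 25978 - 2200608\right) = -1910744 - 2172962 = -4083706$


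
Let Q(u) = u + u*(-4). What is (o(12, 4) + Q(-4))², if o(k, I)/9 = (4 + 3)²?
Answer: 205209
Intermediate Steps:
o(k, I) = 441 (o(k, I) = 9*(4 + 3)² = 9*7² = 9*49 = 441)
Q(u) = -3*u (Q(u) = u - 4*u = -3*u)
(o(12, 4) + Q(-4))² = (441 - 3*(-4))² = (441 + 12)² = 453² = 205209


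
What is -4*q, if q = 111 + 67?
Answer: -712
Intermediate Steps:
q = 178
-4*q = -4*178 = -712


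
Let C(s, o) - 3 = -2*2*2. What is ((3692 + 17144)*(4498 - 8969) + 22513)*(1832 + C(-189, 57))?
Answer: -170158088961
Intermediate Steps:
C(s, o) = -5 (C(s, o) = 3 - 2*2*2 = 3 - 4*2 = 3 - 8 = -5)
((3692 + 17144)*(4498 - 8969) + 22513)*(1832 + C(-189, 57)) = ((3692 + 17144)*(4498 - 8969) + 22513)*(1832 - 5) = (20836*(-4471) + 22513)*1827 = (-93157756 + 22513)*1827 = -93135243*1827 = -170158088961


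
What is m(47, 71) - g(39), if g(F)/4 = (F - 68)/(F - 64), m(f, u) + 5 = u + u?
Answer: 3309/25 ≈ 132.36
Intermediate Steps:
m(f, u) = -5 + 2*u (m(f, u) = -5 + (u + u) = -5 + 2*u)
g(F) = 4*(-68 + F)/(-64 + F) (g(F) = 4*((F - 68)/(F - 64)) = 4*((-68 + F)/(-64 + F)) = 4*(-68 + F)/(-64 + F))
m(47, 71) - g(39) = (-5 + 2*71) - 4*(-68 + 39)/(-64 + 39) = (-5 + 142) - 4*(-29)/(-25) = 137 - 4*(-1)*(-29)/25 = 137 - 1*116/25 = 137 - 116/25 = 3309/25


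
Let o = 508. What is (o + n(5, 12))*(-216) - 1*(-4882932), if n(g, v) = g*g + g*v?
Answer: 4754844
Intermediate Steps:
n(g, v) = g² + g*v
(o + n(5, 12))*(-216) - 1*(-4882932) = (508 + 5*(5 + 12))*(-216) - 1*(-4882932) = (508 + 5*17)*(-216) + 4882932 = (508 + 85)*(-216) + 4882932 = 593*(-216) + 4882932 = -128088 + 4882932 = 4754844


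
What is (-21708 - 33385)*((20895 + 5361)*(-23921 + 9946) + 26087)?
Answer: 20213705055709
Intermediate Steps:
(-21708 - 33385)*((20895 + 5361)*(-23921 + 9946) + 26087) = -55093*(26256*(-13975) + 26087) = -55093*(-366927600 + 26087) = -55093*(-366901513) = 20213705055709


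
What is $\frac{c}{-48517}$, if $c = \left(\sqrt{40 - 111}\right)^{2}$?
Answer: $\frac{71}{48517} \approx 0.0014634$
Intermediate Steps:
$c = -71$ ($c = \left(\sqrt{-71}\right)^{2} = \left(i \sqrt{71}\right)^{2} = -71$)
$\frac{c}{-48517} = - \frac{71}{-48517} = \left(-71\right) \left(- \frac{1}{48517}\right) = \frac{71}{48517}$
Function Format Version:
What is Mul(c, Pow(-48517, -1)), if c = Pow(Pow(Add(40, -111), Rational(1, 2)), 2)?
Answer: Rational(71, 48517) ≈ 0.0014634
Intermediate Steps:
c = -71 (c = Pow(Pow(-71, Rational(1, 2)), 2) = Pow(Mul(I, Pow(71, Rational(1, 2))), 2) = -71)
Mul(c, Pow(-48517, -1)) = Mul(-71, Pow(-48517, -1)) = Mul(-71, Rational(-1, 48517)) = Rational(71, 48517)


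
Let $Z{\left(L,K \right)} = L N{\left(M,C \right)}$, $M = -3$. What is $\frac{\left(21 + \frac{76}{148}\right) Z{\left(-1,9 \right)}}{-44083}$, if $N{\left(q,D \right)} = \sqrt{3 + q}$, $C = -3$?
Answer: $0$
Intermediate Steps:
$Z{\left(L,K \right)} = 0$ ($Z{\left(L,K \right)} = L \sqrt{3 - 3} = L \sqrt{0} = L 0 = 0$)
$\frac{\left(21 + \frac{76}{148}\right) Z{\left(-1,9 \right)}}{-44083} = \frac{\left(21 + \frac{76}{148}\right) 0}{-44083} = \left(21 + 76 \cdot \frac{1}{148}\right) 0 \left(- \frac{1}{44083}\right) = \left(21 + \frac{19}{37}\right) 0 \left(- \frac{1}{44083}\right) = \frac{796}{37} \cdot 0 \left(- \frac{1}{44083}\right) = 0 \left(- \frac{1}{44083}\right) = 0$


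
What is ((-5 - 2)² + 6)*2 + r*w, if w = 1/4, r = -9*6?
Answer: 193/2 ≈ 96.500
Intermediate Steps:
r = -54
w = ¼ ≈ 0.25000
((-5 - 2)² + 6)*2 + r*w = ((-5 - 2)² + 6)*2 - 54*¼ = ((-7)² + 6)*2 - 27/2 = (49 + 6)*2 - 27/2 = 55*2 - 27/2 = 110 - 27/2 = 193/2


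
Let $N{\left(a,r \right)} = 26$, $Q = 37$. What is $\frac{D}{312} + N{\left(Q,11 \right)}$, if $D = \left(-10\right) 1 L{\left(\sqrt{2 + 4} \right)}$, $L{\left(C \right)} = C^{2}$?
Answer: $\frac{671}{26} \approx 25.808$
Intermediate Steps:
$D = -60$ ($D = \left(-10\right) 1 \left(\sqrt{2 + 4}\right)^{2} = - 10 \left(\sqrt{6}\right)^{2} = \left(-10\right) 6 = -60$)
$\frac{D}{312} + N{\left(Q,11 \right)} = \frac{1}{312} \left(-60\right) + 26 = - \frac{5}{26} + 26 = \frac{671}{26}$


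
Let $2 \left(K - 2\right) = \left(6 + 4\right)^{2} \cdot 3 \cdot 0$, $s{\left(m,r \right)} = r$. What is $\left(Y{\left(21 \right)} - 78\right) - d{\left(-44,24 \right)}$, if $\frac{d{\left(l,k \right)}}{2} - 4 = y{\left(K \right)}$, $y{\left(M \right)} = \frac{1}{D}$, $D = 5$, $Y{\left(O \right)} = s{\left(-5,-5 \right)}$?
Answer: $- \frac{457}{5} \approx -91.4$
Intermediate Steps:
$Y{\left(O \right)} = -5$
$K = 2$ ($K = 2 + \frac{\left(6 + 4\right)^{2} \cdot 3 \cdot 0}{2} = 2 + \frac{10^{2} \cdot 3 \cdot 0}{2} = 2 + \frac{100 \cdot 3 \cdot 0}{2} = 2 + \frac{300 \cdot 0}{2} = 2 + \frac{1}{2} \cdot 0 = 2 + 0 = 2$)
$y{\left(M \right)} = \frac{1}{5}$
$d{\left(l,k \right)} = \frac{42}{5}$ ($d{\left(l,k \right)} = 8 + 2 \cdot \frac{1}{5} = 8 + \frac{2}{5} = \frac{42}{5}$)
$\left(Y{\left(21 \right)} - 78\right) - d{\left(-44,24 \right)} = \left(-5 - 78\right) - \frac{42}{5} = -83 - \frac{42}{5} = - \frac{457}{5}$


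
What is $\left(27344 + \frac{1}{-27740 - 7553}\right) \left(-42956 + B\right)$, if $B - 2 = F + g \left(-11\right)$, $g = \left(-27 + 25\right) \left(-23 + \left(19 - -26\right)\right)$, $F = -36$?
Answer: $- \frac{41020491428246}{35293} \approx -1.1623 \cdot 10^{9}$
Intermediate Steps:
$g = -44$ ($g = - 2 \left(-23 + \left(19 + 26\right)\right) = - 2 \left(-23 + 45\right) = \left(-2\right) 22 = -44$)
$B = 450$ ($B = 2 - -448 = 2 + \left(-36 + 484\right) = 2 + 448 = 450$)
$\left(27344 + \frac{1}{-27740 - 7553}\right) \left(-42956 + B\right) = \left(27344 + \frac{1}{-27740 - 7553}\right) \left(-42956 + 450\right) = \left(27344 + \frac{1}{-35293}\right) \left(-42506\right) = \left(27344 - \frac{1}{35293}\right) \left(-42506\right) = \frac{965051791}{35293} \left(-42506\right) = - \frac{41020491428246}{35293}$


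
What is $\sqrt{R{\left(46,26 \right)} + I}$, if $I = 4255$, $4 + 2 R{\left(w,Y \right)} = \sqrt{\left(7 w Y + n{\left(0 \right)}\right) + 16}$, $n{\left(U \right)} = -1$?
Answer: $\frac{\sqrt{17012 + 2 \sqrt{8387}}}{2} \approx 65.565$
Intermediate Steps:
$R{\left(w,Y \right)} = -2 + \frac{\sqrt{15 + 7 Y w}}{2}$ ($R{\left(w,Y \right)} = -2 + \frac{\sqrt{\left(7 w Y - 1\right) + 16}}{2} = -2 + \frac{\sqrt{\left(7 Y w - 1\right) + 16}}{2} = -2 + \frac{\sqrt{\left(-1 + 7 Y w\right) + 16}}{2} = -2 + \frac{\sqrt{15 + 7 Y w}}{2}$)
$\sqrt{R{\left(46,26 \right)} + I} = \sqrt{\left(-2 + \frac{\sqrt{15 + 7 \cdot 26 \cdot 46}}{2}\right) + 4255} = \sqrt{\left(-2 + \frac{\sqrt{15 + 8372}}{2}\right) + 4255} = \sqrt{\left(-2 + \frac{\sqrt{8387}}{2}\right) + 4255} = \sqrt{4253 + \frac{\sqrt{8387}}{2}}$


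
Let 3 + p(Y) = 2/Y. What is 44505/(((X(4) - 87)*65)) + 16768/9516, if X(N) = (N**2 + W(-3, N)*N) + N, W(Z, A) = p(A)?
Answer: -1306099/183183 ≈ -7.1300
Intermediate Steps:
p(Y) = -3 + 2/Y
W(Z, A) = -3 + 2/A
X(N) = N + N**2 + N*(-3 + 2/N) (X(N) = (N**2 + (-3 + 2/N)*N) + N = (N**2 + N*(-3 + 2/N)) + N = N + N**2 + N*(-3 + 2/N))
44505/(((X(4) - 87)*65)) + 16768/9516 = 44505/((((2 + 4*(-2 + 4)) - 87)*65)) + 16768/9516 = 44505/((((2 + 4*2) - 87)*65)) + 16768*(1/9516) = 44505/((((2 + 8) - 87)*65)) + 4192/2379 = 44505/(((10 - 87)*65)) + 4192/2379 = 44505/((-77*65)) + 4192/2379 = 44505/(-5005) + 4192/2379 = 44505*(-1/5005) + 4192/2379 = -8901/1001 + 4192/2379 = -1306099/183183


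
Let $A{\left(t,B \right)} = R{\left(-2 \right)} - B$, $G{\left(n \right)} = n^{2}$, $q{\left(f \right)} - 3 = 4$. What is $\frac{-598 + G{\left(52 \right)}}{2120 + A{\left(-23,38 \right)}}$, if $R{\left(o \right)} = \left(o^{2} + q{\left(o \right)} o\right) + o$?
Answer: $\frac{117}{115} \approx 1.0174$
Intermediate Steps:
$q{\left(f \right)} = 7$ ($q{\left(f \right)} = 3 + 4 = 7$)
$R{\left(o \right)} = o^{2} + 8 o$ ($R{\left(o \right)} = \left(o^{2} + 7 o\right) + o = o^{2} + 8 o$)
$A{\left(t,B \right)} = -12 - B$ ($A{\left(t,B \right)} = - 2 \left(8 - 2\right) - B = \left(-2\right) 6 - B = -12 - B$)
$\frac{-598 + G{\left(52 \right)}}{2120 + A{\left(-23,38 \right)}} = \frac{-598 + 52^{2}}{2120 - 50} = \frac{-598 + 2704}{2120 - 50} = \frac{2106}{2120 - 50} = \frac{2106}{2070} = 2106 \cdot \frac{1}{2070} = \frac{117}{115}$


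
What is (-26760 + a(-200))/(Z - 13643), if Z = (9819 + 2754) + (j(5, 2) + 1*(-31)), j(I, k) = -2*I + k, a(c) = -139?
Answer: 26899/1109 ≈ 24.255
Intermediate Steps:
j(I, k) = k - 2*I
Z = 12534 (Z = (9819 + 2754) + ((2 - 2*5) + 1*(-31)) = 12573 + ((2 - 10) - 31) = 12573 + (-8 - 31) = 12573 - 39 = 12534)
(-26760 + a(-200))/(Z - 13643) = (-26760 - 139)/(12534 - 13643) = -26899/(-1109) = -26899*(-1/1109) = 26899/1109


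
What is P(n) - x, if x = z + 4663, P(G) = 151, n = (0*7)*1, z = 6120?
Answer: -10632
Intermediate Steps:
n = 0 (n = 0*1 = 0)
x = 10783 (x = 6120 + 4663 = 10783)
P(n) - x = 151 - 1*10783 = 151 - 10783 = -10632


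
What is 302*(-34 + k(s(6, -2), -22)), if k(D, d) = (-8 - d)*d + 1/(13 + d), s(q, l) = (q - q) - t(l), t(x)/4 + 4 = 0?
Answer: -929858/9 ≈ -1.0332e+5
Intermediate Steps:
t(x) = -16 (t(x) = -16 + 4*0 = -16 + 0 = -16)
s(q, l) = 16 (s(q, l) = (q - q) - 1*(-16) = 0 + 16 = 16)
k(D, d) = 1/(13 + d) + d*(-8 - d) (k(D, d) = d*(-8 - d) + 1/(13 + d) = 1/(13 + d) + d*(-8 - d))
302*(-34 + k(s(6, -2), -22)) = 302*(-34 + (1 - 1*(-22)³ - 104*(-22) - 21*(-22)²)/(13 - 22)) = 302*(-34 + (1 - 1*(-10648) + 2288 - 21*484)/(-9)) = 302*(-34 - (1 + 10648 + 2288 - 10164)/9) = 302*(-34 - ⅑*2773) = 302*(-34 - 2773/9) = 302*(-3079/9) = -929858/9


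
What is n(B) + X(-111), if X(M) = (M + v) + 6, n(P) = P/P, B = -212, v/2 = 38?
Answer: -28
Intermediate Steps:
v = 76 (v = 2*38 = 76)
n(P) = 1
X(M) = 82 + M (X(M) = (M + 76) + 6 = (76 + M) + 6 = 82 + M)
n(B) + X(-111) = 1 + (82 - 111) = 1 - 29 = -28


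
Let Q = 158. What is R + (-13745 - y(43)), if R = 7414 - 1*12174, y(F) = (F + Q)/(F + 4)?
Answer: -869936/47 ≈ -18509.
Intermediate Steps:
y(F) = (158 + F)/(4 + F) (y(F) = (F + 158)/(F + 4) = (158 + F)/(4 + F))
R = -4760 (R = 7414 - 12174 = -4760)
R + (-13745 - y(43)) = -4760 + (-13745 - (158 + 43)/(4 + 43)) = -4760 + (-13745 - 201/47) = -4760 - 646216/47 = -869936/47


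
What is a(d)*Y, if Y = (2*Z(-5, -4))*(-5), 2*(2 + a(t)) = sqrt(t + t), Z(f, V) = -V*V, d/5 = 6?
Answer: -320 + 160*sqrt(15) ≈ 299.68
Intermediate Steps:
d = 30 (d = 5*6 = 30)
Z(f, V) = -V**2
a(t) = -2 + sqrt(2)*sqrt(t)/2 (a(t) = -2 + sqrt(t + t)/2 = -2 + sqrt(2*t)/2 = -2 + (sqrt(2)*sqrt(t))/2 = -2 + sqrt(2)*sqrt(t)/2)
Y = 160 (Y = (2*(-1*(-4)**2))*(-5) = (2*(-1*16))*(-5) = (2*(-16))*(-5) = -32*(-5) = 160)
a(d)*Y = (-2 + sqrt(2)*sqrt(30)/2)*160 = (-2 + sqrt(15))*160 = -320 + 160*sqrt(15)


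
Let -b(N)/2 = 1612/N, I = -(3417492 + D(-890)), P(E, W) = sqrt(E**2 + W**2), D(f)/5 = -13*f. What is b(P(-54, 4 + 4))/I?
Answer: 62*sqrt(745)/99581915 ≈ 1.6994e-5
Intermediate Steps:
D(f) = -65*f (D(f) = 5*(-13*f) = -65*f)
I = -3475342 (I = -(3417492 - 65*(-890)) = -(3417492 + 57850) = -1*3475342 = -3475342)
b(N) = -3224/N
b(P(-54, 4 + 4))/I = -3224/sqrt((-54)**2 + (4 + 4)**2)/(-3475342) = -3224/sqrt(2916 + 8**2)*(-1/3475342) = -3224/sqrt(2916 + 64)*(-1/3475342) = -3224*sqrt(745)/1490*(-1/3475342) = -1612*sqrt(745)/745*(-1/3475342) = 62*sqrt(745)/99581915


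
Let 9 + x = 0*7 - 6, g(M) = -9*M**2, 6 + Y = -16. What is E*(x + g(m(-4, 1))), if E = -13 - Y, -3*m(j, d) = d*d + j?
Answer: -216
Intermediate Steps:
Y = -22 (Y = -6 - 16 = -22)
m(j, d) = -j/3 - d**2/3 (m(j, d) = -(d*d + j)/3 = -(d**2 + j)/3 = -(j + d**2)/3 = -j/3 - d**2/3)
x = -15 (x = -9 + (0*7 - 6) = -9 + (0 - 6) = -9 - 6 = -15)
E = 9 (E = -13 - 1*(-22) = -13 + 22 = 9)
E*(x + g(m(-4, 1))) = 9*(-15 - 9*(-1/3*(-4) - 1/3*1**2)**2) = 9*(-15 - 9*(4/3 - 1/3*1)**2) = 9*(-15 - 9*(4/3 - 1/3)**2) = 9*(-15 - 9*1**2) = 9*(-15 - 9*1) = 9*(-15 - 9) = 9*(-24) = -216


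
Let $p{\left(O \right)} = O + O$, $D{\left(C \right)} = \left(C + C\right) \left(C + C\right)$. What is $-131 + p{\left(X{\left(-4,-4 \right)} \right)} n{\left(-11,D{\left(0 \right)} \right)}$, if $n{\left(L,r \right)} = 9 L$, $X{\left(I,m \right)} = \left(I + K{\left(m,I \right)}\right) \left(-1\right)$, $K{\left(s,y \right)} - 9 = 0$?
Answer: $859$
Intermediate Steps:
$K{\left(s,y \right)} = 9$ ($K{\left(s,y \right)} = 9 + 0 = 9$)
$D{\left(C \right)} = 4 C^{2}$ ($D{\left(C \right)} = 2 C 2 C = 4 C^{2}$)
$X{\left(I,m \right)} = -9 - I$ ($X{\left(I,m \right)} = \left(I + 9\right) \left(-1\right) = \left(9 + I\right) \left(-1\right) = -9 - I$)
$p{\left(O \right)} = 2 O$
$-131 + p{\left(X{\left(-4,-4 \right)} \right)} n{\left(-11,D{\left(0 \right)} \right)} = -131 + 2 \left(-9 - -4\right) 9 \left(-11\right) = -131 + 2 \left(-9 + 4\right) \left(-99\right) = -131 + 2 \left(-5\right) \left(-99\right) = -131 - -990 = -131 + 990 = 859$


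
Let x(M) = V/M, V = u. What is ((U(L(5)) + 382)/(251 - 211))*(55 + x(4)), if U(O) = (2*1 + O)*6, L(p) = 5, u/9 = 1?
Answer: 12137/20 ≈ 606.85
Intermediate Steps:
u = 9 (u = 9*1 = 9)
V = 9
x(M) = 9/M
U(O) = 12 + 6*O (U(O) = (2 + O)*6 = 12 + 6*O)
((U(L(5)) + 382)/(251 - 211))*(55 + x(4)) = (((12 + 6*5) + 382)/(251 - 211))*(55 + 9/4) = (((12 + 30) + 382)/40)*(55 + 9*(1/4)) = ((42 + 382)*(1/40))*(55 + 9/4) = (424*(1/40))*(229/4) = (53/5)*(229/4) = 12137/20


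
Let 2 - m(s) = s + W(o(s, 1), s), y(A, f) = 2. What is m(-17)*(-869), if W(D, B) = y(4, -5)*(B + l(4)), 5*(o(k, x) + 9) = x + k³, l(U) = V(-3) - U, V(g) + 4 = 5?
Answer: -51271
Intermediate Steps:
V(g) = 1 (V(g) = -4 + 5 = 1)
l(U) = 1 - U
o(k, x) = -9 + x/5 + k³/5 (o(k, x) = -9 + (x + k³)/5 = -9 + (x/5 + k³/5) = -9 + x/5 + k³/5)
W(D, B) = -6 + 2*B (W(D, B) = 2*(B + (1 - 1*4)) = 2*(B + (1 - 4)) = 2*(B - 3) = 2*(-3 + B) = -6 + 2*B)
m(s) = 8 - 3*s (m(s) = 2 - (s + (-6 + 2*s)) = 2 - (-6 + 3*s) = 2 + (6 - 3*s) = 8 - 3*s)
m(-17)*(-869) = (8 - 3*(-17))*(-869) = (8 + 51)*(-869) = 59*(-869) = -51271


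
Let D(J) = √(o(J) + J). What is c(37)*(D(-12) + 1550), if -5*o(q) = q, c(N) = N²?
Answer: 2121950 + 5476*I*√15/5 ≈ 2.122e+6 + 4241.7*I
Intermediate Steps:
o(q) = -q/5
D(J) = 2*√5*√J/5 (D(J) = √(-J/5 + J) = √(4*J/5) = 2*√5*√J/5)
c(37)*(D(-12) + 1550) = 37²*(2*√5*√(-12)/5 + 1550) = 1369*(2*√5*(2*I*√3)/5 + 1550) = 1369*(4*I*√15/5 + 1550) = 1369*(1550 + 4*I*√15/5) = 2121950 + 5476*I*√15/5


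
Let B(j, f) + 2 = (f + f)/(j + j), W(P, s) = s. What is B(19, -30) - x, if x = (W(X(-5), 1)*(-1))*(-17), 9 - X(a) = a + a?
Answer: -391/19 ≈ -20.579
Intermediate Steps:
X(a) = 9 - 2*a (X(a) = 9 - (a + a) = 9 - 2*a)
B(j, f) = -2 + f/j (B(j, f) = -2 + (f + f)/(j + j) = -2 + (2*f)/((2*j)) = -2 + (2*f)*(1/(2*j)) = -2 + f/j)
x = 17 (x = (1*(-1))*(-17) = -1*(-17) = 17)
B(19, -30) - x = (-2 - 30/19) - 1*17 = (-2 - 30*1/19) - 17 = (-2 - 30/19) - 17 = -68/19 - 17 = -391/19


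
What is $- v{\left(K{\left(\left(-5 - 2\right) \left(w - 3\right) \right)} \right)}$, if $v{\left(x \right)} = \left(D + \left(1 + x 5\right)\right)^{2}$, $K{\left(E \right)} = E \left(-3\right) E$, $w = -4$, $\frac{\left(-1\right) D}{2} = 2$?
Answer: $-1297296324$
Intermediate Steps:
$D = -4$ ($D = \left(-2\right) 2 = -4$)
$K{\left(E \right)} = - 3 E^{2}$ ($K{\left(E \right)} = - 3 E E = - 3 E^{2}$)
$v{\left(x \right)} = \left(-3 + 5 x\right)^{2}$ ($v{\left(x \right)} = \left(-4 + \left(1 + x 5\right)\right)^{2} = \left(-4 + \left(1 + 5 x\right)\right)^{2} = \left(-3 + 5 x\right)^{2}$)
$- v{\left(K{\left(\left(-5 - 2\right) \left(w - 3\right) \right)} \right)} = - \left(-3 + 5 \left(- 3 \left(\left(-5 - 2\right) \left(-4 - 3\right)\right)^{2}\right)\right)^{2} = - \left(-3 + 5 \left(- 3 \left(\left(-5 - 2\right) \left(-7\right)\right)^{2}\right)\right)^{2} = - \left(-3 + 5 \left(- 3 \left(\left(-7\right) \left(-7\right)\right)^{2}\right)\right)^{2} = - \left(-3 + 5 \left(- 3 \cdot 49^{2}\right)\right)^{2} = - \left(-3 + 5 \left(\left(-3\right) 2401\right)\right)^{2} = - \left(-3 + 5 \left(-7203\right)\right)^{2} = - \left(-3 - 36015\right)^{2} = - \left(-36018\right)^{2} = \left(-1\right) 1297296324 = -1297296324$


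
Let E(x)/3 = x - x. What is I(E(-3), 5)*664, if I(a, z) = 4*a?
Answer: 0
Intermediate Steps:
E(x) = 0 (E(x) = 3*(x - x) = 3*0 = 0)
I(E(-3), 5)*664 = (4*0)*664 = 0*664 = 0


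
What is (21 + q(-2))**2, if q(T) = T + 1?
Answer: 400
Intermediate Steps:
q(T) = 1 + T
(21 + q(-2))**2 = (21 + (1 - 2))**2 = (21 - 1)**2 = 20**2 = 400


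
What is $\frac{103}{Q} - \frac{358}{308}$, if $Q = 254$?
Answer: $- \frac{7401}{9779} \approx -0.75683$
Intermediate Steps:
$\frac{103}{Q} - \frac{358}{308} = \frac{103}{254} - \frac{358}{308} = 103 \cdot \frac{1}{254} - \frac{179}{154} = \frac{103}{254} - \frac{179}{154} = - \frac{7401}{9779}$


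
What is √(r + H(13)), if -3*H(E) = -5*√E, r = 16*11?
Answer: √(1584 + 15*√13)/3 ≈ 13.491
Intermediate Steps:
r = 176
H(E) = 5*√E/3 (H(E) = -(-5)*√E/3 = 5*√E/3)
√(r + H(13)) = √(176 + 5*√13/3)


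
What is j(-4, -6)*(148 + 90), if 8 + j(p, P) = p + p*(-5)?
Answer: 1904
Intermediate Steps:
j(p, P) = -8 - 4*p (j(p, P) = -8 + (p + p*(-5)) = -8 + (p - 5*p) = -8 - 4*p)
j(-4, -6)*(148 + 90) = (-8 - 4*(-4))*(148 + 90) = (-8 + 16)*238 = 8*238 = 1904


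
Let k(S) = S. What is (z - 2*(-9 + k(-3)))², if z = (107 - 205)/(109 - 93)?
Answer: 20449/64 ≈ 319.52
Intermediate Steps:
z = -49/8 (z = -98/16 = -98*1/16 = -49/8 ≈ -6.1250)
(z - 2*(-9 + k(-3)))² = (-49/8 - 2*(-9 - 3))² = (-49/8 - 2*(-12))² = (-49/8 + 24)² = (143/8)² = 20449/64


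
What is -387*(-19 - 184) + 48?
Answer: 78609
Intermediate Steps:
-387*(-19 - 184) + 48 = -387*(-203) + 48 = 78561 + 48 = 78609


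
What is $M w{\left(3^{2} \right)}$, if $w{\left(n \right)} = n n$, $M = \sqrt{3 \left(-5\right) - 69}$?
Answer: $162 i \sqrt{21} \approx 742.38 i$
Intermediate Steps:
$M = 2 i \sqrt{21}$ ($M = \sqrt{-15 - 69} = \sqrt{-84} = 2 i \sqrt{21} \approx 9.1651 i$)
$w{\left(n \right)} = n^{2}$
$M w{\left(3^{2} \right)} = 2 i \sqrt{21} \left(3^{2}\right)^{2} = 2 i \sqrt{21} \cdot 9^{2} = 2 i \sqrt{21} \cdot 81 = 162 i \sqrt{21}$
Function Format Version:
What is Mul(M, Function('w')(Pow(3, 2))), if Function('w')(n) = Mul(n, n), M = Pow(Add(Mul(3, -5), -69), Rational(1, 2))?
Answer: Mul(162, I, Pow(21, Rational(1, 2))) ≈ Mul(742.38, I)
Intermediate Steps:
M = Mul(2, I, Pow(21, Rational(1, 2))) (M = Pow(Add(-15, -69), Rational(1, 2)) = Pow(-84, Rational(1, 2)) = Mul(2, I, Pow(21, Rational(1, 2))) ≈ Mul(9.1651, I))
Function('w')(n) = Pow(n, 2)
Mul(M, Function('w')(Pow(3, 2))) = Mul(Mul(2, I, Pow(21, Rational(1, 2))), Pow(Pow(3, 2), 2)) = Mul(Mul(2, I, Pow(21, Rational(1, 2))), Pow(9, 2)) = Mul(Mul(2, I, Pow(21, Rational(1, 2))), 81) = Mul(162, I, Pow(21, Rational(1, 2)))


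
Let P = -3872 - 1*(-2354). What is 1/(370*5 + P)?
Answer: 1/332 ≈ 0.0030120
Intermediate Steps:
P = -1518 (P = -3872 + 2354 = -1518)
1/(370*5 + P) = 1/(370*5 - 1518) = 1/(1850 - 1518) = 1/332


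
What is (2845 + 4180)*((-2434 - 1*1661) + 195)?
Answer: -27397500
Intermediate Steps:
(2845 + 4180)*((-2434 - 1*1661) + 195) = 7025*((-2434 - 1661) + 195) = 7025*(-4095 + 195) = 7025*(-3900) = -27397500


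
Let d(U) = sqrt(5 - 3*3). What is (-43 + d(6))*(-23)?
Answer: 989 - 46*I ≈ 989.0 - 46.0*I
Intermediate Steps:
d(U) = 2*I (d(U) = sqrt(5 - 9) = sqrt(-4) = 2*I)
(-43 + d(6))*(-23) = (-43 + 2*I)*(-23) = 989 - 46*I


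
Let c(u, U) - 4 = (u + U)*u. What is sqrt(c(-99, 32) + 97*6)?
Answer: sqrt(7219) ≈ 84.965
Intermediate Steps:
c(u, U) = 4 + u*(U + u) (c(u, U) = 4 + (u + U)*u = 4 + (U + u)*u = 4 + u*(U + u))
sqrt(c(-99, 32) + 97*6) = sqrt((4 + (-99)**2 + 32*(-99)) + 97*6) = sqrt((4 + 9801 - 3168) + 582) = sqrt(6637 + 582) = sqrt(7219)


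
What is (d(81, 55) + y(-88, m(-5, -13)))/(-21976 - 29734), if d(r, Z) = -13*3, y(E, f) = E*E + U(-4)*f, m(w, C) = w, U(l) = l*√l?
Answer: -1541/10342 - 4*I/5171 ≈ -0.149 - 0.00077354*I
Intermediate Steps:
U(l) = l^(3/2)
y(E, f) = E² - 8*I*f (y(E, f) = E*E + (-4)^(3/2)*f = E² + (-8*I)*f = E² - 8*I*f)
d(r, Z) = -39
(d(81, 55) + y(-88, m(-5, -13)))/(-21976 - 29734) = (-39 + ((-88)² - 8*I*(-5)))/(-21976 - 29734) = (-39 + (7744 + 40*I))/(-51710) = (7705 + 40*I)*(-1/51710) = -1541/10342 - 4*I/5171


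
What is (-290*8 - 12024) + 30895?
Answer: 16551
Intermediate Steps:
(-290*8 - 12024) + 30895 = (-2320 - 12024) + 30895 = -14344 + 30895 = 16551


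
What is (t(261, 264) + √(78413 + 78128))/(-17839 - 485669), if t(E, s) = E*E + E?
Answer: -11397/83918 - √156541/503508 ≈ -0.13660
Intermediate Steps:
t(E, s) = E + E² (t(E, s) = E² + E = E + E²)
(t(261, 264) + √(78413 + 78128))/(-17839 - 485669) = (261*(1 + 261) + √(78413 + 78128))/(-17839 - 485669) = (261*262 + √156541)/(-503508) = (68382 + √156541)*(-1/503508) = -11397/83918 - √156541/503508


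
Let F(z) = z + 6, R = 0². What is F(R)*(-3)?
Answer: -18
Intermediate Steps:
R = 0
F(z) = 6 + z
F(R)*(-3) = (6 + 0)*(-3) = 6*(-3) = -18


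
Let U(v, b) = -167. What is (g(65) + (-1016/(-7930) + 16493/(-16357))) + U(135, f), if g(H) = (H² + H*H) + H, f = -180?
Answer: 541356670351/64855505 ≈ 8347.1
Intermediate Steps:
g(H) = H + 2*H² (g(H) = (H² + H²) + H = 2*H² + H = H + 2*H²)
(g(65) + (-1016/(-7930) + 16493/(-16357))) + U(135, f) = (65*(1 + 2*65) + (-1016/(-7930) + 16493/(-16357))) - 167 = (65*(1 + 130) + (-1016*(-1/7930) + 16493*(-1/16357))) - 167 = (65*131 + (508/3965 - 16493/16357)) - 167 = (8515 - 57085389/64855505) - 167 = 552187539686/64855505 - 167 = 541356670351/64855505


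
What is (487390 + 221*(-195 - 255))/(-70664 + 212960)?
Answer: 13855/5082 ≈ 2.7263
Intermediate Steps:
(487390 + 221*(-195 - 255))/(-70664 + 212960) = (487390 + 221*(-450))/142296 = (487390 - 99450)*(1/142296) = 387940*(1/142296) = 13855/5082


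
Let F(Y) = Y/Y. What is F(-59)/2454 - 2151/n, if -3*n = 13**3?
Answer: 15837859/5391438 ≈ 2.9376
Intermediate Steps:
F(Y) = 1
n = -2197/3 (n = -1/3*13**3 = -1/3*2197 = -2197/3 ≈ -732.33)
F(-59)/2454 - 2151/n = 1/2454 - 2151/(-2197/3) = 1*(1/2454) - 2151*(-3/2197) = 1/2454 + 6453/2197 = 15837859/5391438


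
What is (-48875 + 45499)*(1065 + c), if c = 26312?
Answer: -92424752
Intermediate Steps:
(-48875 + 45499)*(1065 + c) = (-48875 + 45499)*(1065 + 26312) = -3376*27377 = -92424752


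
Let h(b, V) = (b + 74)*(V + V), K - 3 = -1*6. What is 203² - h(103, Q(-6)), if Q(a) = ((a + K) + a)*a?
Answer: 9349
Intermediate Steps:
K = -3 (K = 3 - 1*6 = 3 - 6 = -3)
Q(a) = a*(-3 + 2*a) (Q(a) = ((a - 3) + a)*a = ((-3 + a) + a)*a = (-3 + 2*a)*a = a*(-3 + 2*a))
h(b, V) = 2*V*(74 + b) (h(b, V) = (74 + b)*(2*V) = 2*V*(74 + b))
203² - h(103, Q(-6)) = 203² - 2*(-6*(-3 + 2*(-6)))*(74 + 103) = 41209 - 2*(-6*(-3 - 12))*177 = 41209 - 2*(-6*(-15))*177 = 41209 - 2*90*177 = 41209 - 1*31860 = 41209 - 31860 = 9349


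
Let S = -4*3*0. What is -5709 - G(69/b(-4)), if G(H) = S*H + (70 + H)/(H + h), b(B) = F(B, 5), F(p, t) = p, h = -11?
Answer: -644906/113 ≈ -5707.1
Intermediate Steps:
b(B) = B
S = 0 (S = -12*0 = 0)
G(H) = (70 + H)/(-11 + H) (G(H) = 0*H + (70 + H)/(H - 11) = 0 + (70 + H)/(-11 + H) = (70 + H)/(-11 + H))
-5709 - G(69/b(-4)) = -5709 - (70 + 69/(-4))/(-11 + 69/(-4)) = -5709 - (70 + 69*(-1/4))/(-11 + 69*(-1/4)) = -5709 - (70 - 69/4)/(-11 - 69/4) = -5709 - 211/((-113/4)*4) = -5709 - (-4)*211/(113*4) = -5709 - 1*(-211/113) = -5709 + 211/113 = -644906/113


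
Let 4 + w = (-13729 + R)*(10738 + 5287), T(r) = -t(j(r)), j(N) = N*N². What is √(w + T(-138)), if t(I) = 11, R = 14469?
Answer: √11858485 ≈ 3443.6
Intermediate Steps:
j(N) = N³
T(r) = -11 (T(r) = -1*11 = -11)
w = 11858496 (w = -4 + (-13729 + 14469)*(10738 + 5287) = -4 + 740*16025 = -4 + 11858500 = 11858496)
√(w + T(-138)) = √(11858496 - 11) = √11858485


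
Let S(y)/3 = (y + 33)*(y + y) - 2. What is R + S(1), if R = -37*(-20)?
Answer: 938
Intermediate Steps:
R = 740
S(y) = -6 + 6*y*(33 + y) (S(y) = 3*((y + 33)*(y + y) - 2) = 3*((33 + y)*(2*y) - 2) = 3*(2*y*(33 + y) - 2) = 3*(-2 + 2*y*(33 + y)) = -6 + 6*y*(33 + y))
R + S(1) = 740 + (-6 + 6*1**2 + 198*1) = 740 + (-6 + 6*1 + 198) = 740 + (-6 + 6 + 198) = 740 + 198 = 938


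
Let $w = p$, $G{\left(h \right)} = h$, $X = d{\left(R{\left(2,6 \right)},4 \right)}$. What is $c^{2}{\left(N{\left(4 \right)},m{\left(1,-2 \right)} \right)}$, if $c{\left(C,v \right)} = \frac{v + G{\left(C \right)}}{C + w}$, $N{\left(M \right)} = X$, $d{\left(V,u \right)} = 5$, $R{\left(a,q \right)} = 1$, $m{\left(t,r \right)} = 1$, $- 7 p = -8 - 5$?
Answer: $\frac{49}{64} \approx 0.76563$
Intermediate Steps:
$p = \frac{13}{7}$ ($p = - \frac{-8 - 5}{7} = \left(- \frac{1}{7}\right) \left(-13\right) = \frac{13}{7} \approx 1.8571$)
$X = 5$
$N{\left(M \right)} = 5$
$w = \frac{13}{7} \approx 1.8571$
$c{\left(C,v \right)} = \frac{C + v}{\frac{13}{7} + C}$ ($c{\left(C,v \right)} = \frac{v + C}{C + \frac{13}{7}} = \frac{C + v}{\frac{13}{7} + C}$)
$c^{2}{\left(N{\left(4 \right)},m{\left(1,-2 \right)} \right)} = \left(\frac{7 \left(5 + 1\right)}{13 + 7 \cdot 5}\right)^{2} = \left(7 \frac{1}{13 + 35} \cdot 6\right)^{2} = \left(7 \cdot \frac{1}{48} \cdot 6\right)^{2} = \left(\frac{7}{8}\right)^{2} = \frac{49}{64}$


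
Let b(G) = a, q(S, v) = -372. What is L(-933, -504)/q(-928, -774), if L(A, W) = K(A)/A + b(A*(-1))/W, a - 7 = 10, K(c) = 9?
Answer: 6799/58308768 ≈ 0.00011660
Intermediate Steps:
a = 17 (a = 7 + 10 = 17)
b(G) = 17
L(A, W) = 9/A + 17/W
L(-933, -504)/q(-928, -774) = (9/(-933) + 17/(-504))/(-372) = (9*(-1/933) + 17*(-1/504))*(-1/372) = (-3/311 - 17/504)*(-1/372) = -6799/156744*(-1/372) = 6799/58308768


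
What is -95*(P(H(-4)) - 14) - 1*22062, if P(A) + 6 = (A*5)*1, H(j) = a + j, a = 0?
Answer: -18262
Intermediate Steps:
H(j) = j (H(j) = 0 + j = j)
P(A) = -6 + 5*A (P(A) = -6 + (A*5)*1 = -6 + (5*A)*1 = -6 + 5*A)
-95*(P(H(-4)) - 14) - 1*22062 = -95*((-6 + 5*(-4)) - 14) - 1*22062 = -95*((-6 - 20) - 14) - 22062 = -95*(-26 - 14) - 22062 = -95*(-40) - 22062 = 3800 - 22062 = -18262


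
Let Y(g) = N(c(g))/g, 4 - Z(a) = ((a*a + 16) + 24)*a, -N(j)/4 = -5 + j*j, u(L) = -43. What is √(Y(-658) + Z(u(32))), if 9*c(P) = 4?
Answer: √712194242389/2961 ≈ 285.01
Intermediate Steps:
c(P) = 4/9 (c(P) = (⅑)*4 = 4/9)
N(j) = 20 - 4*j² (N(j) = -4*(-5 + j*j) = -4*(-5 + j²) = 20 - 4*j²)
Z(a) = 4 - a*(40 + a²) (Z(a) = 4 - ((a*a + 16) + 24)*a = 4 - ((a² + 16) + 24)*a = 4 - ((16 + a²) + 24)*a = 4 - (40 + a²)*a = 4 - a*(40 + a²))
Y(g) = 1556/(81*g) (Y(g) = (20 - 4*(4/9)²)/g = (20 - 4*16/81)/g = (20 - 64/81)/g = 1556/(81*g))
√(Y(-658) + Z(u(32))) = √((1556/81)/(-658) + (4 - 1*(-43)³ - 40*(-43))) = √((1556/81)*(-1/658) + (4 - 1*(-79507) + 1720)) = √(-778/26649 + (4 + 79507 + 1720)) = √(-778/26649 + 81231) = √(2164724141/26649) = √712194242389/2961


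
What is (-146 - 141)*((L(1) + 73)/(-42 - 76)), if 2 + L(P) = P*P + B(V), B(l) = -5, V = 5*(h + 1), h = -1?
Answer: 19229/118 ≈ 162.96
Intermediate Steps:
V = 0 (V = 5*(-1 + 1) = 5*0 = 0)
L(P) = -7 + P² (L(P) = -2 + (P*P - 5) = -2 + (P² - 5) = -2 + (-5 + P²) = -7 + P²)
(-146 - 141)*((L(1) + 73)/(-42 - 76)) = (-146 - 141)*(((-7 + 1²) + 73)/(-42 - 76)) = -287*((-7 + 1) + 73)/(-118) = -287*(-6 + 73)*(-1)/118 = -19229*(-1)/118 = -287*(-67/118) = 19229/118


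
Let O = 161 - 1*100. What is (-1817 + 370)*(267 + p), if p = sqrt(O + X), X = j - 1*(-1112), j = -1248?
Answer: -386349 - 7235*I*sqrt(3) ≈ -3.8635e+5 - 12531.0*I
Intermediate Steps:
O = 61 (O = 161 - 100 = 61)
X = -136 (X = -1248 - 1*(-1112) = -1248 + 1112 = -136)
p = 5*I*sqrt(3) (p = sqrt(61 - 136) = sqrt(-75) = 5*I*sqrt(3) ≈ 8.6602*I)
(-1817 + 370)*(267 + p) = (-1817 + 370)*(267 + 5*I*sqrt(3)) = -1447*(267 + 5*I*sqrt(3)) = -386349 - 7235*I*sqrt(3)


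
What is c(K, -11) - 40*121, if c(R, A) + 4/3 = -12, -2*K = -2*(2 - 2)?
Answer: -14560/3 ≈ -4853.3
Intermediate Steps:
K = 0 (K = -(-1)*(2 - 2) = -(-1)*0 = -1/2*0 = 0)
c(R, A) = -40/3 (c(R, A) = -4/3 - 12 = -40/3)
c(K, -11) - 40*121 = -40/3 - 40*121 = -40/3 - 4840 = -14560/3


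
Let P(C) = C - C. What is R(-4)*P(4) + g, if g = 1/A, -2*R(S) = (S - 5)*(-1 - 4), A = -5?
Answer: -⅕ ≈ -0.20000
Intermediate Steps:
P(C) = 0
R(S) = -25/2 + 5*S/2 (R(S) = -(S - 5)*(-1 - 4)/2 = -(-5 + S)*(-5)/2 = -(25 - 5*S)/2 = -25/2 + 5*S/2)
g = -⅕ (g = 1/(-5) = -⅕ ≈ -0.20000)
R(-4)*P(4) + g = (-25/2 + (5/2)*(-4))*0 - ⅕ = (-25/2 - 10)*0 - ⅕ = -45/2*0 - ⅕ = 0 - ⅕ = -⅕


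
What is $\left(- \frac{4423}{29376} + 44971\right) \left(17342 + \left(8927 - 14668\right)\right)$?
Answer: $\frac{1702851074497}{3264} \approx 5.2171 \cdot 10^{8}$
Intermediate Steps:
$\left(- \frac{4423}{29376} + 44971\right) \left(17342 + \left(8927 - 14668\right)\right) = \left(\left(-4423\right) \frac{1}{29376} + 44971\right) \left(17342 - 5741\right) = \left(- \frac{4423}{29376} + 44971\right) 11601 = \frac{1321063673}{29376} \cdot 11601 = \frac{1702851074497}{3264}$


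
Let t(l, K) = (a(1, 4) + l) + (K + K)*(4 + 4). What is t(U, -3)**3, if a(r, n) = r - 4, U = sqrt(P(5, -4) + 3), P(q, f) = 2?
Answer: -133416 + 7808*sqrt(5) ≈ -1.1596e+5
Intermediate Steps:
U = sqrt(5) (U = sqrt(2 + 3) = sqrt(5) ≈ 2.2361)
a(r, n) = -4 + r
t(l, K) = -3 + l + 16*K (t(l, K) = ((-4 + 1) + l) + (K + K)*(4 + 4) = (-3 + l) + (2*K)*8 = (-3 + l) + 16*K = -3 + l + 16*K)
t(U, -3)**3 = (-3 + sqrt(5) + 16*(-3))**3 = (-3 + sqrt(5) - 48)**3 = (-51 + sqrt(5))**3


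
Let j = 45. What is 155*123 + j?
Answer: 19110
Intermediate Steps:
155*123 + j = 155*123 + 45 = 19065 + 45 = 19110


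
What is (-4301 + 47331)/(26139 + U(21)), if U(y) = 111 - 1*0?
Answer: 4303/2625 ≈ 1.6392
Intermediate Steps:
U(y) = 111 (U(y) = 111 + 0 = 111)
(-4301 + 47331)/(26139 + U(21)) = (-4301 + 47331)/(26139 + 111) = 43030/26250 = 43030*(1/26250) = 4303/2625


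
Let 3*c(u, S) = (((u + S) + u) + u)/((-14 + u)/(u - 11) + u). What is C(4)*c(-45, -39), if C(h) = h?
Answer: 12992/2461 ≈ 5.2792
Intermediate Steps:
c(u, S) = (S + 3*u)/(3*(u + (-14 + u)/(-11 + u))) (c(u, S) = ((((u + S) + u) + u)/((-14 + u)/(u - 11) + u))/3 = ((((S + u) + u) + u)/((-14 + u)/(-11 + u) + u))/3 = (((S + 2*u) + u)/((-14 + u)/(-11 + u) + u))/3 = ((S + 3*u)/(u + (-14 + u)/(-11 + u)))/3 = (S + 3*u)/(3*(u + (-14 + u)/(-11 + u))))
C(4)*c(-45, -39) = 4*((-3*(-45)**2 + 11*(-39) + 33*(-45) - 1*(-39)*(-45))/(3*(14 - 1*(-45)**2 + 10*(-45)))) = 4*((-3*2025 - 429 - 1485 - 1755)/(3*(14 - 1*2025 - 450))) = 4*((-6075 - 429 - 1485 - 1755)/(3*(14 - 2025 - 450))) = 4*((1/3)*(-9744)/(-2461)) = 4*((1/3)*(-1/2461)*(-9744)) = 4*(3248/2461) = 12992/2461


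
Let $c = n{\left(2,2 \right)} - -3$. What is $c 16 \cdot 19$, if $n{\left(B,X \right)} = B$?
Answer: $1520$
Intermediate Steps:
$c = 5$ ($c = 2 - -3 = 2 + 3 = 5$)
$c 16 \cdot 19 = 5 \cdot 16 \cdot 19 = 80 \cdot 19 = 1520$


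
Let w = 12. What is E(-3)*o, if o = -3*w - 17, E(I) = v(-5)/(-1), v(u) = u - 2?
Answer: -371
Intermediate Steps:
v(u) = -2 + u
E(I) = 7 (E(I) = (-2 - 5)/(-1) = -7*(-1) = 7)
o = -53 (o = -3*12 - 17 = -36 - 17 = -53)
E(-3)*o = 7*(-53) = -371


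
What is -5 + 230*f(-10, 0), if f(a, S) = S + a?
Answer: -2305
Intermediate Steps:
-5 + 230*f(-10, 0) = -5 + 230*(0 - 10) = -5 + 230*(-10) = -5 - 2300 = -2305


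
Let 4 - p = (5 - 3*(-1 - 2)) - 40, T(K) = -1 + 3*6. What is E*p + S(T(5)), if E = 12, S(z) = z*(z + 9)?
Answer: 802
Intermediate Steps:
T(K) = 17 (T(K) = -1 + 18 = 17)
S(z) = z*(9 + z)
p = 30 (p = 4 - ((5 - 3*(-1 - 2)) - 40) = 4 - ((5 - 3*(-3)) - 40) = 4 - ((5 + 9) - 40) = 4 - (14 - 40) = 4 - 1*(-26) = 4 + 26 = 30)
E*p + S(T(5)) = 12*30 + 17*(9 + 17) = 360 + 17*26 = 360 + 442 = 802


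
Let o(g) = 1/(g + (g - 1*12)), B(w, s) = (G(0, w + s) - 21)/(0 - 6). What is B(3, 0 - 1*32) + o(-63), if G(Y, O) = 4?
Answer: 65/23 ≈ 2.8261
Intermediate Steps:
B(w, s) = 17/6 (B(w, s) = (4 - 21)/(0 - 6) = -17/(-6) = -17*(-1/6) = 17/6)
o(g) = 1/(-12 + 2*g) (o(g) = 1/(g + (g - 12)) = 1/(g + (-12 + g)) = 1/(-12 + 2*g))
B(3, 0 - 1*32) + o(-63) = 17/6 + 1/(2*(-6 - 63)) = 17/6 + (1/2)/(-69) = 17/6 + (1/2)*(-1/69) = 17/6 - 1/138 = 65/23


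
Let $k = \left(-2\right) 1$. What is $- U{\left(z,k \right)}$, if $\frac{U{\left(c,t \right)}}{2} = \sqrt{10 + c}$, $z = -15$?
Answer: $- 2 i \sqrt{5} \approx - 4.4721 i$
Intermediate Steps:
$k = -2$
$U{\left(c,t \right)} = 2 \sqrt{10 + c}$
$- U{\left(z,k \right)} = - 2 \sqrt{10 - 15} = - 2 \sqrt{-5} = - 2 i \sqrt{5}$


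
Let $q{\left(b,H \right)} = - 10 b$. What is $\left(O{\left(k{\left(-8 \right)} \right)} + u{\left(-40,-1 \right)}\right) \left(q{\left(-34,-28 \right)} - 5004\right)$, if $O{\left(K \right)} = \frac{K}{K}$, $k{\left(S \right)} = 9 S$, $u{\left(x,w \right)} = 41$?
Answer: $-195888$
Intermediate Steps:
$O{\left(K \right)} = 1$
$\left(O{\left(k{\left(-8 \right)} \right)} + u{\left(-40,-1 \right)}\right) \left(q{\left(-34,-28 \right)} - 5004\right) = \left(1 + 41\right) \left(\left(-10\right) \left(-34\right) - 5004\right) = 42 \left(340 - 5004\right) = 42 \left(-4664\right) = -195888$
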